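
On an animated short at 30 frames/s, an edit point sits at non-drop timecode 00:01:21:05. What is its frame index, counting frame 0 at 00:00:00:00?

Total seconds to the label: (0 × 3600 + 1 × 60 + 21) = 81.
Frame index = 81 × 30 + 5 = 2435.

frame 2435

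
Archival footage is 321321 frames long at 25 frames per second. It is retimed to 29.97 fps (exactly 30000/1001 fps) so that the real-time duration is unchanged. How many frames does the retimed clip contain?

Target frames = source frames × (target rate / source rate) = 321321 × (30000/1001)/(25) = 321321 × 1200/1001 = 385200.

385200 frames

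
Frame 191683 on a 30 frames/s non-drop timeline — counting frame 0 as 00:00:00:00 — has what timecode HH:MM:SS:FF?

01:46:29:13

191683 ÷ 30 = 6389 full seconds, remainder 13 frames.
6389 s = 1 h 46 min 29 s.
Timecode: 01:46:29:13.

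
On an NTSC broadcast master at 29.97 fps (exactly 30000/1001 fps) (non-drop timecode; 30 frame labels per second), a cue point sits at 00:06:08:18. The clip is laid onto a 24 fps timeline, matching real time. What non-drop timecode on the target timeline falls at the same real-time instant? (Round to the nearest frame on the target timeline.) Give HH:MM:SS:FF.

00:06:08:23

Source frame index: (0×3600 + 6×60 + 8) × 30 + 18 = 11058.
Real time: 11058 / (30000/1001) = 1844843/5000 s.
Target frame: (1844843/5000) × (24) = 5534529/625 ≈ 8855.246 → 8855.
At 24 labels/s: frame 8855 → 00:06:08:23.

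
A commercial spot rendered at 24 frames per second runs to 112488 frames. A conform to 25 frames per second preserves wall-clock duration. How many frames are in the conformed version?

117175 frames

Target frames = source frames × (target rate / source rate) = 112488 × (25)/(24) = 112488 × 25/24 = 117175.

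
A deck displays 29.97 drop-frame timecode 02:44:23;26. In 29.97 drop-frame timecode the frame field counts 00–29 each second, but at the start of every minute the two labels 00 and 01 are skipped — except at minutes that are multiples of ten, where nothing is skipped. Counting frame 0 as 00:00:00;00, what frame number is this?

295620

Complete 10-minute blocks: 16, each 17982 frames → 287712.
Remaining 4 whole minutes in the current block: 1800 + 3 × 1798 = 7194 frames.
Within the current minute: 23 × 30 + 26 − 2 = 714 (labels ;00/;01 skipped at this minute). Total = 287712 + 7194 + 714 = 295620.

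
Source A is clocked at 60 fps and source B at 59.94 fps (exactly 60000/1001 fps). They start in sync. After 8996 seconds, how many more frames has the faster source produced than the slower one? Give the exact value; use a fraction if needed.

41520/77 frames

A emits 60 × 8996 = 539760 frames; B emits 60000/1001 × 8996 = 41520000/77.
Difference = 41520/77 frames (≈ 539.2208); B is behind A.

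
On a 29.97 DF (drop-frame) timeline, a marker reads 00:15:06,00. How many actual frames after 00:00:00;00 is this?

As if non-drop at 30 labels/s: (0 × 3600 + 15 × 60 + 6) × 30 + 0 = 27180.
Minute boundaries passed: 15; those not divisible by 10: 15 − 1 = 14; dropped labels = 2 × 14 = 28.
Actual frame index = 27180 − 28 = 27152.

27152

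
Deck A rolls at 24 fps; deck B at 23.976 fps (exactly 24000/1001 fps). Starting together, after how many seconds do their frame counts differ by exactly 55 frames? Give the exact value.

55055/24 seconds

The gap grows by |24000/1001 − 24| = 24/1001 frames per second.
Time for a 55-frame gap: 55 ÷ (24/1001) = 55055/24 s.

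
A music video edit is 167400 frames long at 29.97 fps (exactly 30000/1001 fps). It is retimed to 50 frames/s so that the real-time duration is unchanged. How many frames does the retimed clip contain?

279279 frames

Target frames = source frames × (target rate / source rate) = 167400 × (50)/(30000/1001) = 167400 × 1001/600 = 279279.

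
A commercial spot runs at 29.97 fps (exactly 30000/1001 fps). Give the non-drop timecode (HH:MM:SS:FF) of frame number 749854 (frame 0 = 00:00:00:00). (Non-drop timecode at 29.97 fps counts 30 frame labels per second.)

06:56:35:04

749854 ÷ 30 = 24995 full seconds, remainder 4 frames.
24995 s = 6 h 56 min 35 s.
Timecode: 06:56:35:04.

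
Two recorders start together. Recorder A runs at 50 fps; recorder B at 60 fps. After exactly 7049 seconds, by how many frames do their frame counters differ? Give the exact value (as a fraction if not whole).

A emits 50 × 7049 = 352450 frames; B emits 60 × 7049 = 422940.
Difference = 70490 frames; B is ahead of A.

70490 frames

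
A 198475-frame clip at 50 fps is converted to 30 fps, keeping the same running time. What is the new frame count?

119085 frames

Target frames = source frames × (target rate / source rate) = 198475 × (30)/(50) = 198475 × 3/5 = 119085.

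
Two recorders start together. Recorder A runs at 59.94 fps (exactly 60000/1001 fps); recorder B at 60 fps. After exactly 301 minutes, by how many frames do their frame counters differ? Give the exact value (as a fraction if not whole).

154800/143 frames

301 min = 18060 s.
A emits 60000/1001 × 18060 = 154800000/143 frames; B emits 60 × 18060 = 1083600.
Difference = 154800/143 frames (≈ 1082.5175); B is ahead of A.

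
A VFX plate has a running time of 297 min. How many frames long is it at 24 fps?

297 min = 17820 s.
Frames = 17820 × 24 = 427680.

427680 frames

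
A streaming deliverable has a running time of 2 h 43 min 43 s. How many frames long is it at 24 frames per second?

2 h 43 min 43 s = 9823 s.
Frames = 9823 × 24 = 235752.

235752 frames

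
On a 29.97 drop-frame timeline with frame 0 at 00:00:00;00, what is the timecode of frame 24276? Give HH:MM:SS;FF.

Ten DF minutes hold 17982 frames, so frame 24276 lies in block 1 (frames 17982–35963) with 6294 frames into that block.
The block's first minute is 1800 frames and the rest 1798 each; 6294 frames reaches minute 3, so 1 × 18 + 3 × 2 = 24 labels have been skipped so far.
Adding those back, label number 24276 + 24 = 24300 at 30 labels/s is 810 s + 0 f = 0 h 13 min 30 s frame 0, i.e. 00:13:30;00.

00:13:30;00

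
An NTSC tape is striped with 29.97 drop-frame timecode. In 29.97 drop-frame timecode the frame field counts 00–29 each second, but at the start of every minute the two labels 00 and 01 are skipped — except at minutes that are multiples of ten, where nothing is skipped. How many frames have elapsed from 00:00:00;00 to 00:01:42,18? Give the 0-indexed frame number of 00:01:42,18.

3076

Complete 10-minute blocks: 0, each 17982 frames → 0.
Remaining 1 whole minute in the current block: 1800 + 0 × 1798 = 1800 frames.
Within the current minute: 42 × 30 + 18 − 2 = 1276 (labels ;00/;01 skipped at this minute). Total = 0 + 1800 + 1276 = 3076.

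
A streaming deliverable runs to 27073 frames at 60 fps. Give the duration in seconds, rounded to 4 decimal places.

Running time = 27073 × 1/60 = 27073/60 s ≈ 451.2167 s.

451.2167 seconds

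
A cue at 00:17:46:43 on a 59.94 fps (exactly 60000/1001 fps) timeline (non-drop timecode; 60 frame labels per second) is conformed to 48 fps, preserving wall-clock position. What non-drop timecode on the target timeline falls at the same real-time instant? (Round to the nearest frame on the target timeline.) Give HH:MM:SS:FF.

Source frame index: (0×3600 + 17×60 + 46) × 60 + 43 = 64003.
Real time: 64003 / (60000/1001) = 64067003/60000 s.
Target frame: (64067003/60000) × (48) = 64067003/1250 ≈ 51253.602 → 51254.
At 48 labels/s: frame 51254 → 00:17:47:38.

00:17:47:38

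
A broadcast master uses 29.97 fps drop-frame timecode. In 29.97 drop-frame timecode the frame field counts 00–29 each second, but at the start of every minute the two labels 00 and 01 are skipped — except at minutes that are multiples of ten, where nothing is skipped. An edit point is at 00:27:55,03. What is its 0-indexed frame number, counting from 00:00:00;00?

Complete 10-minute blocks: 2, each 17982 frames → 35964.
Remaining 7 whole minutes in the current block: 1800 + 6 × 1798 = 12588 frames.
Within the current minute: 55 × 30 + 3 − 2 = 1651 (labels ;00/;01 skipped at this minute). Total = 35964 + 12588 + 1651 = 50203.

50203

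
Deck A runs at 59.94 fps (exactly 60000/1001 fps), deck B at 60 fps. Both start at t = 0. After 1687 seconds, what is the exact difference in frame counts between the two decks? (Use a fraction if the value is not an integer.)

A emits 60000/1001 × 1687 = 14460000/143 frames; B emits 60 × 1687 = 101220.
Difference = 14460/143 frames (≈ 101.1189); B is ahead of A.

14460/143 frames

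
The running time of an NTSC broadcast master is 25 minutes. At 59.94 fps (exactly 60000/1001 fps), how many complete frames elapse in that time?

25 min = 1500 s.
Frames = 1500 × 60000/1001 = 90000000/1001 ≈ 89910.0899.
Complete frames: 89910.

89910 frames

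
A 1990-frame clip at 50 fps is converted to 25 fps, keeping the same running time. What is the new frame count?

995 frames

Target frames = source frames × (target rate / source rate) = 1990 × (25)/(50) = 1990 × 1/2 = 995.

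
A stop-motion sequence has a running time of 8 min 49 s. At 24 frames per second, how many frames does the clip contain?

8 min 49 s = 529 s.
Frames = 529 × 24 = 12696.

12696 frames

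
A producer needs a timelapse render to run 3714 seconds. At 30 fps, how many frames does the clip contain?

111420 frames

Frames = 3714 × 30 = 111420.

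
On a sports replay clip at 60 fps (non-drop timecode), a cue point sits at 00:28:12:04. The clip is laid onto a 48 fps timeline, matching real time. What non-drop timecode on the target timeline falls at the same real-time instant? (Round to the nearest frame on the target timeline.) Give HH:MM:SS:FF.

00:28:12:03

Source frame index: (0×3600 + 28×60 + 12) × 60 + 4 = 101524.
Real time: 101524 / (60) = 25381/15 s.
Target frame: (25381/15) × (48) = 406096/5 ≈ 81219.200 → 81219.
At 48 labels/s: frame 81219 → 00:28:12:03.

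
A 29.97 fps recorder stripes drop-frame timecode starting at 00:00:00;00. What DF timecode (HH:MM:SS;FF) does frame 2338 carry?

00:01:18;00

Each 10-minute DF block holds 10 × 60 × 30 − 9 × 2 = 17982 frames. 2338 ÷ 17982 → 0 full blocks, remainder 2338.
Within the partial block the first minute is 1800 frames and each further minute 1798, so 1 further minute boundary passed. Total skipped labels = 18 × 0 + 2 × 1 = 2.
Non-drop label index = 2338 + 2 = 2340; at 30 labels/s that is 00:01:18:00, i.e. DF 00:01:18;00.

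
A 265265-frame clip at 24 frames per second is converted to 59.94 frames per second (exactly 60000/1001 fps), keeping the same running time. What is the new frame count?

662500 frames

Target frames = source frames × (target rate / source rate) = 265265 × (60000/1001)/(24) = 265265 × 2500/1001 = 662500.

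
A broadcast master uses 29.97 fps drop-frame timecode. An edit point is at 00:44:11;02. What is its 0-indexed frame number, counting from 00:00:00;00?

79452

As if non-drop at 30 labels/s: (0 × 3600 + 44 × 60 + 11) × 30 + 2 = 79532.
Minute boundaries passed: 44; those not divisible by 10: 44 − 4 = 40; dropped labels = 2 × 40 = 80.
Actual frame index = 79532 − 80 = 79452.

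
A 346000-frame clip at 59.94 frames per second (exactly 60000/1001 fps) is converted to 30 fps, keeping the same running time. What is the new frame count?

173173 frames

Target frames = source frames × (target rate / source rate) = 346000 × (30)/(60000/1001) = 346000 × 1001/2000 = 173173.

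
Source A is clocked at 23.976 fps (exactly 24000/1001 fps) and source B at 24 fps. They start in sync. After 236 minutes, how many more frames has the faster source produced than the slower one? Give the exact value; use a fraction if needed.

236 min = 14160 s.
A emits 24000/1001 × 14160 = 339840000/1001 frames; B emits 24 × 14160 = 339840.
Difference = 339840/1001 frames (≈ 339.5005); B is ahead of A.

339840/1001 frames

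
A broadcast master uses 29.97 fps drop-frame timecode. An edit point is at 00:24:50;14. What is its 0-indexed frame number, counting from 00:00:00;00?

Complete 10-minute blocks: 2, each 17982 frames → 35964.
Remaining 4 whole minutes in the current block: 1800 + 3 × 1798 = 7194 frames.
Within the current minute: 50 × 30 + 14 − 2 = 1512 (labels ;00/;01 skipped at this minute). Total = 35964 + 7194 + 1512 = 44670.

44670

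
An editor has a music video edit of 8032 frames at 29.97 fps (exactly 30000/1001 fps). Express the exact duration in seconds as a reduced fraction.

Running time = 8032 ÷ (30000/1001) = 8032 × 1001/30000 = 502502/1875 s.

502502/1875 seconds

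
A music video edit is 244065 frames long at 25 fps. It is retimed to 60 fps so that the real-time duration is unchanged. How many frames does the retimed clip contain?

585756 frames

Target frames = source frames × (target rate / source rate) = 244065 × (60)/(25) = 244065 × 12/5 = 585756.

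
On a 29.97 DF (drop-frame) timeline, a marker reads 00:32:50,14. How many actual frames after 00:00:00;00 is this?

59056

As if non-drop at 30 labels/s: (0 × 3600 + 32 × 60 + 50) × 30 + 14 = 59114.
Minute boundaries passed: 32; those not divisible by 10: 32 − 3 = 29; dropped labels = 2 × 29 = 58.
Actual frame index = 59114 − 58 = 59056.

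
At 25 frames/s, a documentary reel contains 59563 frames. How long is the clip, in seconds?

Running time = 59563 / (25) = 2382.52 s.

2382.52 seconds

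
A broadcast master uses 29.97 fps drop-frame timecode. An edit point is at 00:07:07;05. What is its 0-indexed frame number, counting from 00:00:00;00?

As if non-drop at 30 labels/s: (0 × 3600 + 7 × 60 + 7) × 30 + 5 = 12815.
Minute boundaries passed: 7; those not divisible by 10: 7 − 0 = 7; dropped labels = 2 × 7 = 14.
Actual frame index = 12815 − 14 = 12801.

12801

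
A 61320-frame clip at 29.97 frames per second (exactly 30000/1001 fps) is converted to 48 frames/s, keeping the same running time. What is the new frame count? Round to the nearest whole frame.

98210 frames

Frames at target rate = 61320 × (48) / (30000/1001) = 12276264/125 ≈ 98210.112.
Nearest whole frame: 98210.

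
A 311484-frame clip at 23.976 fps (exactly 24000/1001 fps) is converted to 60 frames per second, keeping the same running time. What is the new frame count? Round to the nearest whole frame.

779489 frames

Frames at target rate = 311484 × (60) / (24000/1001) = 77948871/100 ≈ 779488.710.
Nearest whole frame: 779489.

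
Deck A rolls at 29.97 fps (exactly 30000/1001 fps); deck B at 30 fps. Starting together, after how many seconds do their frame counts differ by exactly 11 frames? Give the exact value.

11011/30 seconds

The gap grows by |30 − 30000/1001| = 30/1001 frames per second.
Time for a 11-frame gap: 11 ÷ (30/1001) = 11011/30 s.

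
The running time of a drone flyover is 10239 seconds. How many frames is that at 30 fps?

307170 frames

Frames = 10239 × 30 = 307170.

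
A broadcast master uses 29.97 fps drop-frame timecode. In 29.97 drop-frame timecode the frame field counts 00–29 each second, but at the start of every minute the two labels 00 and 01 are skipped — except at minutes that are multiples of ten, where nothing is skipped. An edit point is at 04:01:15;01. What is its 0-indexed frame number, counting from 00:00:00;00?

As if non-drop at 30 labels/s: (4 × 3600 + 1 × 60 + 15) × 30 + 1 = 434251.
Minute boundaries passed: 241; those not divisible by 10: 241 − 24 = 217; dropped labels = 2 × 217 = 434.
Actual frame index = 434251 − 434 = 433817.

433817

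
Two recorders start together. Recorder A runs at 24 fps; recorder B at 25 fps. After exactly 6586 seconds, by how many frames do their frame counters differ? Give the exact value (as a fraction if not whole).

A emits 24 × 6586 = 158064 frames; B emits 25 × 6586 = 164650.
Difference = 6586 frames; B is ahead of A.

6586 frames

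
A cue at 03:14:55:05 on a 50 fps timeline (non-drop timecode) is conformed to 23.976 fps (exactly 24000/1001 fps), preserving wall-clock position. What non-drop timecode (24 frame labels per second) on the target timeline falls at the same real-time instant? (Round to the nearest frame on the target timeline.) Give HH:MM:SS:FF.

Source frame index: (3×3600 + 14×60 + 55) × 50 + 5 = 584755.
Real time: 584755 / (50) = 116951/10 s.
Target frame: (116951/10) × (24000/1001) = 280682400/1001 ≈ 280401.998 → 280402.
At 24 labels/s: frame 280402 → 03:14:43:10.

03:14:43:10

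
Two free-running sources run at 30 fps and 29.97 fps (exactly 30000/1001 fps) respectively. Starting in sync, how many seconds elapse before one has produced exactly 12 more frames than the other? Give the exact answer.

400.4 seconds

The gap grows by |30000/1001 − 30| = 30/1001 frames per second.
Time for a 12-frame gap: 12 ÷ (30/1001) = 400.4 s.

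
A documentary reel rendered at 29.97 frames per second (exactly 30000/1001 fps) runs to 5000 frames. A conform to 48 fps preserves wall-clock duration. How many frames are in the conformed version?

8008 frames

Target frames = source frames × (target rate / source rate) = 5000 × (48)/(30000/1001) = 5000 × 1001/625 = 8008.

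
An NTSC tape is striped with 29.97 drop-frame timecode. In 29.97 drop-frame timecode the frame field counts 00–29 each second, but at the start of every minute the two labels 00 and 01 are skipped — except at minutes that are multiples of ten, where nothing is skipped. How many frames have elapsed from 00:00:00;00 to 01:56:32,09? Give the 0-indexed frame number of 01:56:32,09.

209559

As if non-drop at 30 labels/s: (1 × 3600 + 56 × 60 + 32) × 30 + 9 = 209769.
Minute boundaries passed: 116; those not divisible by 10: 116 − 11 = 105; dropped labels = 2 × 105 = 210.
Actual frame index = 209769 − 210 = 209559.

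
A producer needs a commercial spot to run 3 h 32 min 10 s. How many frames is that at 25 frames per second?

318250 frames

3 h 32 min 10 s = 12730 s.
Frames = 12730 × 25 = 318250.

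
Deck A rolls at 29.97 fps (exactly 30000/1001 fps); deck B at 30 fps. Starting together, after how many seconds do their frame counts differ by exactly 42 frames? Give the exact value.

The gap grows by |30 − 30000/1001| = 30/1001 frames per second.
Time for a 42-frame gap: 42 ÷ (30/1001) = 1401.4 s.

1401.4 seconds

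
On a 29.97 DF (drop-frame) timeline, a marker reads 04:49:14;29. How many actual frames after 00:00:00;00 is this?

As if non-drop at 30 labels/s: (4 × 3600 + 49 × 60 + 14) × 30 + 29 = 520649.
Minute boundaries passed: 289; those not divisible by 10: 289 − 28 = 261; dropped labels = 2 × 261 = 522.
Actual frame index = 520649 − 522 = 520127.

520127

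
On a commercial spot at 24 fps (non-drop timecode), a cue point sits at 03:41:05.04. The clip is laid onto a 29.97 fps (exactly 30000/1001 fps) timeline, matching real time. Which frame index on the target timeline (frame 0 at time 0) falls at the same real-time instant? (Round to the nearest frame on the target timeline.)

frame 397557

Source frame index: (3×3600 + 41×60 + 5) × 24 + 4 = 318364.
Real time: 318364 / (24) = 79591/6 s.
Target frame: (79591/6) × (30000/1001) = 397955000/1001 ≈ 397557.443 → 397557.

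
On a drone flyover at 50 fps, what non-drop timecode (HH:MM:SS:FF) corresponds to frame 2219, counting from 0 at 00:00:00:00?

00:00:44:19

2219 ÷ 50 = 44 full seconds, remainder 19 frames.
44 s = 0 h 0 min 44 s.
Timecode: 00:00:44:19.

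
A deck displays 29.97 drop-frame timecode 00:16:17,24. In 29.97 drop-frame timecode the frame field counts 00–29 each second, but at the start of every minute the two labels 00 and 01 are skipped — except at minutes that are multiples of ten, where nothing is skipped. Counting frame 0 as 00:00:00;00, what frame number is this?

29304

As if non-drop at 30 labels/s: (0 × 3600 + 16 × 60 + 17) × 30 + 24 = 29334.
Minute boundaries passed: 16; those not divisible by 10: 16 − 1 = 15; dropped labels = 2 × 15 = 30.
Actual frame index = 29334 − 30 = 29304.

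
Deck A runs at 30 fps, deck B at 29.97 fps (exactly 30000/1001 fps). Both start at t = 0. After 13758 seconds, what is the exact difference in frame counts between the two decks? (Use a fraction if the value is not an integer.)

412740/1001 frames

A emits 30 × 13758 = 412740 frames; B emits 30000/1001 × 13758 = 412740000/1001.
Difference = 412740/1001 frames (≈ 412.3277); B is behind A.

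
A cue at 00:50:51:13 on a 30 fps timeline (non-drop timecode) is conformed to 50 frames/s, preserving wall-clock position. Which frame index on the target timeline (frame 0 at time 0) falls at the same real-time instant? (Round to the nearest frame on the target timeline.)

frame 152572

Source frame index: (0×3600 + 50×60 + 51) × 30 + 13 = 91543.
Real time: 91543 / (30) = 91543/30 s.
Target frame: (91543/30) × (50) = 457715/3 ≈ 152571.667 → 152572.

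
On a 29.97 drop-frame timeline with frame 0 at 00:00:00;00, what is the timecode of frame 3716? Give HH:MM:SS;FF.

00:02:04;00

Each 10-minute DF block holds 10 × 60 × 30 − 9 × 2 = 17982 frames. 3716 ÷ 17982 → 0 full blocks, remainder 3716.
Within the partial block the first minute is 1800 frames and each further minute 1798, so 2 further minute boundaries passed. Total skipped labels = 18 × 0 + 2 × 2 = 4.
Non-drop label index = 3716 + 4 = 3720; at 30 labels/s that is 00:02:04:00, i.e. DF 00:02:04;00.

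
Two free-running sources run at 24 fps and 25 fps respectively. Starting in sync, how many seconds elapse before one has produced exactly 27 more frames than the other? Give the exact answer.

The gap grows by |25 − 24| = 1 frame per second.
Time for a 27-frame gap: 27 ÷ (1) = 27 s.

27 seconds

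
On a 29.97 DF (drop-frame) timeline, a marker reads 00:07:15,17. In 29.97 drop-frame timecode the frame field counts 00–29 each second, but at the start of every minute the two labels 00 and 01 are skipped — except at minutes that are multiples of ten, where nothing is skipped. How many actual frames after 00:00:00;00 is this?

13053

As if non-drop at 30 labels/s: (0 × 3600 + 7 × 60 + 15) × 30 + 17 = 13067.
Minute boundaries passed: 7; those not divisible by 10: 7 − 0 = 7; dropped labels = 2 × 7 = 14.
Actual frame index = 13067 − 14 = 13053.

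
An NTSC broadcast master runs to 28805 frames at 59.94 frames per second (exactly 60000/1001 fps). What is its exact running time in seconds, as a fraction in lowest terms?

Running time = 28805 ÷ (60000/1001) = 28805 × 1001/60000 = 5766761/12000 s.

5766761/12000 seconds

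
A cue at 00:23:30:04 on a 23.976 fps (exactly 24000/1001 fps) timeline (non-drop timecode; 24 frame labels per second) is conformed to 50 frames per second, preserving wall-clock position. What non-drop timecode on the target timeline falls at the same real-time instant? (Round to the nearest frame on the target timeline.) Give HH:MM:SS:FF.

Source frame index: (0×3600 + 23×60 + 30) × 24 + 4 = 33844.
Real time: 33844 / (24000/1001) = 8469461/6000 s.
Target frame: (8469461/6000) × (50) = 8469461/120 ≈ 70578.842 → 70579.
At 50 labels/s: frame 70579 → 00:23:31:29.

00:23:31:29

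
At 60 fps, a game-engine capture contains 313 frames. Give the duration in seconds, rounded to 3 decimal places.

Running time = 313 × 1/60 = 313/60 s ≈ 5.217 s.

5.217 seconds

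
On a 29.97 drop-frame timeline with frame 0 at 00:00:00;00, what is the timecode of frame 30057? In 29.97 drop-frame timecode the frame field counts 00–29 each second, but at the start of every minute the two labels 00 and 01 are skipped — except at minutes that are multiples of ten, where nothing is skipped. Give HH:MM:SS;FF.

00:16:42;27

Ten DF minutes hold 17982 frames, so frame 30057 lies in block 1 (frames 17982–35963) with 12075 frames into that block.
The block's first minute is 1800 frames and the rest 1798 each; 12075 frames reaches minute 6, so 1 × 18 + 6 × 2 = 30 labels have been skipped so far.
Adding those back, label number 30057 + 30 = 30087 at 30 labels/s is 1002 s + 27 f = 0 h 16 min 42 s frame 27, i.e. 00:16:42;27.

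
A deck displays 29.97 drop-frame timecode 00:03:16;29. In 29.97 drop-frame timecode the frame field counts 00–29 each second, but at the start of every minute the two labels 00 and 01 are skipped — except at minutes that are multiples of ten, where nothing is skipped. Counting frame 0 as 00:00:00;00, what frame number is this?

Complete 10-minute blocks: 0, each 17982 frames → 0.
Remaining 3 whole minutes in the current block: 1800 + 2 × 1798 = 5396 frames.
Within the current minute: 16 × 30 + 29 − 2 = 507 (labels ;00/;01 skipped at this minute). Total = 0 + 5396 + 507 = 5903.

5903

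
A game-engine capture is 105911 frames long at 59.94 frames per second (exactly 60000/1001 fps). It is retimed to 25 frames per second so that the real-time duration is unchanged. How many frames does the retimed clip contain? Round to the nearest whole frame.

Frames at target rate = 105911 × (25) / (60000/1001) = 106016911/2400 ≈ 44173.713.
Nearest whole frame: 44174.

44174 frames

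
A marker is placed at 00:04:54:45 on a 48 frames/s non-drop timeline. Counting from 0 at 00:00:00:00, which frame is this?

Total seconds to the label: (0 × 3600 + 4 × 60 + 54) = 294.
Frame index = 294 × 48 + 45 = 14157.

14157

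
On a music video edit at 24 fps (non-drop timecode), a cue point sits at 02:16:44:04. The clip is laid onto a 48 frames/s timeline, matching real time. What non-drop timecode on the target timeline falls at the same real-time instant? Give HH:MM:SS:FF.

02:16:44:08

Source frame index: (2×3600 + 16×60 + 44) × 24 + 4 = 196900.
Real time: 196900 / (24) = 49225/6 s.
Target frame: (49225/6) × (48) = 393800.
At 48 labels/s: frame 393800 → 02:16:44:08.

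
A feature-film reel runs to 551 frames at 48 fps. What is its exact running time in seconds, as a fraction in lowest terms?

Running time = 551 ÷ (48) = 551 × 1/48 = 551/48 s.

551/48 seconds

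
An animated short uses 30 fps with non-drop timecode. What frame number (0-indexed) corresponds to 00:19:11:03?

34533

Total seconds to the label: (0 × 3600 + 19 × 60 + 11) = 1151.
Frame index = 1151 × 30 + 3 = 34533.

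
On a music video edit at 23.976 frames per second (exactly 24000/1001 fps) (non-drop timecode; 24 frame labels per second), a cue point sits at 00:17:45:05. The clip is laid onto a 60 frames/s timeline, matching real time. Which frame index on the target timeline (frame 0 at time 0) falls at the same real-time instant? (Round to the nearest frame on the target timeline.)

Source frame index: (0×3600 + 17×60 + 45) × 24 + 5 = 25565.
Real time: 25565 / (24000/1001) = 5118113/4800 s.
Target frame: (5118113/4800) × (60) = 5118113/80 ≈ 63976.412 → 63976.

frame 63976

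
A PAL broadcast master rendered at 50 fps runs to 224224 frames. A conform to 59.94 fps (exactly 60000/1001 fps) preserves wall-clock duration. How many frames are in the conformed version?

268800 frames

Target frames = source frames × (target rate / source rate) = 224224 × (60000/1001)/(50) = 224224 × 1200/1001 = 268800.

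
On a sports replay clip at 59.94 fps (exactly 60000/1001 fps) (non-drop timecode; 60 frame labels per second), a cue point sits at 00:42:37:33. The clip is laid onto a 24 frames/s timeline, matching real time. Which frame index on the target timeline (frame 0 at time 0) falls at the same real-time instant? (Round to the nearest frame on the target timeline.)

frame 61443

Source frame index: (0×3600 + 42×60 + 37) × 60 + 33 = 153453.
Real time: 153453 / (60000/1001) = 51202151/20000 s.
Target frame: (51202151/20000) × (24) = 153606453/2500 ≈ 61442.581 → 61443.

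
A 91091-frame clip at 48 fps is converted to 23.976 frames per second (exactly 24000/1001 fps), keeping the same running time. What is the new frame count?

45500 frames

Target frames = source frames × (target rate / source rate) = 91091 × (24000/1001)/(48) = 91091 × 500/1001 = 45500.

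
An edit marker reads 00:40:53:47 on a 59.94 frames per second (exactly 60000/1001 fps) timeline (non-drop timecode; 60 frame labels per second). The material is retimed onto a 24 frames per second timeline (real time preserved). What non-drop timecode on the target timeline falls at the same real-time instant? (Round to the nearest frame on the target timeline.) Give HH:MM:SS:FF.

00:40:56:06

Source frame index: (0×3600 + 40×60 + 53) × 60 + 47 = 147227.
Real time: 147227 / (60000/1001) = 147374227/60000 s.
Target frame: (147374227/60000) × (24) = 147374227/2500 ≈ 58949.691 → 58950.
At 24 labels/s: frame 58950 → 00:40:56:06.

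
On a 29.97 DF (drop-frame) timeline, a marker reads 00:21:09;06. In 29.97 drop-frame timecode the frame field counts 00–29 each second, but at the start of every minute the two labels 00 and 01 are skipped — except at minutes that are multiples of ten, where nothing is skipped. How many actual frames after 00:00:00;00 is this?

38038

As if non-drop at 30 labels/s: (0 × 3600 + 21 × 60 + 9) × 30 + 6 = 38076.
Minute boundaries passed: 21; those not divisible by 10: 21 − 2 = 19; dropped labels = 2 × 19 = 38.
Actual frame index = 38076 − 38 = 38038.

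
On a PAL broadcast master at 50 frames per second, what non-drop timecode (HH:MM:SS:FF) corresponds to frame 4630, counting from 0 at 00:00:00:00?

4630 ÷ 50 = 92 full seconds, remainder 30 frames.
92 s = 0 h 1 min 32 s.
Timecode: 00:01:32:30.

00:01:32:30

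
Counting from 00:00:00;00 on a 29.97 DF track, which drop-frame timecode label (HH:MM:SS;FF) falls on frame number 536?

00:00:17;26

Each 10-minute DF block holds 10 × 60 × 30 − 9 × 2 = 17982 frames. 536 ÷ 17982 → 0 full blocks, remainder 536.
Within the partial block the first minute is 1800 frames and each further minute 1798, so 0 further minute boundaries passed. Total skipped labels = 18 × 0 + 2 × 0 = 0.
Non-drop label index = 536 + 0 = 536; at 30 labels/s that is 00:00:17:26, i.e. DF 00:00:17;26.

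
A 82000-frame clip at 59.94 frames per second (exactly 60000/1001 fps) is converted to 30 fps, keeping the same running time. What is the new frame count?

41041 frames

Target frames = source frames × (target rate / source rate) = 82000 × (30)/(60000/1001) = 82000 × 1001/2000 = 41041.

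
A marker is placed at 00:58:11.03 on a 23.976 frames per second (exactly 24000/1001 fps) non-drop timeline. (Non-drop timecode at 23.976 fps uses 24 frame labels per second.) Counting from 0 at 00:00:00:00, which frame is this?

Total seconds to the label: (0 × 3600 + 58 × 60 + 11) = 3491.
Frame index = 3491 × 24 + 3 = 83787.

frame 83787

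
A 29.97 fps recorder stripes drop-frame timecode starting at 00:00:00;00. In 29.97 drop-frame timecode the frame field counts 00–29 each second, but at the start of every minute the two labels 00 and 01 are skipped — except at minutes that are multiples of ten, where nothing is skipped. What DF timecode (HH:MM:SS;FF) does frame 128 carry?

Each 10-minute DF block holds 10 × 60 × 30 − 9 × 2 = 17982 frames. 128 ÷ 17982 → 0 full blocks, remainder 128.
Within the partial block the first minute is 1800 frames and each further minute 1798, so 0 further minute boundaries passed. Total skipped labels = 18 × 0 + 2 × 0 = 0.
Non-drop label index = 128 + 0 = 128; at 30 labels/s that is 00:00:04:08, i.e. DF 00:00:04;08.

00:00:04;08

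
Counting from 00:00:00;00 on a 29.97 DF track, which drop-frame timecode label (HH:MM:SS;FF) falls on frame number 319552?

02:57:42;12

Ten DF minutes hold 17982 frames, so frame 319552 lies in block 17 (frames 305694–323675) with 13858 frames into that block.
The block's first minute is 1800 frames and the rest 1798 each; 13858 frames reaches minute 7, so 17 × 18 + 7 × 2 = 320 labels have been skipped so far.
Adding those back, label number 319552 + 320 = 319872 at 30 labels/s is 10662 s + 12 f = 2 h 57 min 42 s frame 12, i.e. 02:57:42;12.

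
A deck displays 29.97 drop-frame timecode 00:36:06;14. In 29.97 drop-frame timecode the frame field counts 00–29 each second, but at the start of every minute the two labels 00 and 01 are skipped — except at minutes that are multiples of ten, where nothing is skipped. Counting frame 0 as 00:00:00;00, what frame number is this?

64928

Complete 10-minute blocks: 3, each 17982 frames → 53946.
Remaining 6 whole minutes in the current block: 1800 + 5 × 1798 = 10790 frames.
Within the current minute: 6 × 30 + 14 − 2 = 192 (labels ;00/;01 skipped at this minute). Total = 53946 + 10790 + 192 = 64928.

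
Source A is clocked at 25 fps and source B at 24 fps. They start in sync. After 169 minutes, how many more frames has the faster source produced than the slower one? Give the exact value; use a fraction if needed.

10140 frames

169 min = 10140 s.
A emits 25 × 10140 = 253500 frames; B emits 24 × 10140 = 243360.
Difference = 10140 frames; B is behind A.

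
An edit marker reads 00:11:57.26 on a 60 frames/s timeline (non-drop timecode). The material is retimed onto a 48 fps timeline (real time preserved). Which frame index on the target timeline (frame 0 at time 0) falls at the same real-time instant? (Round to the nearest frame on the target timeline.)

Source frame index: (0×3600 + 11×60 + 57) × 60 + 26 = 43046.
Real time: 43046 / (60) = 21523/30 s.
Target frame: (21523/30) × (48) = 172184/5 ≈ 34436.800 → 34437.

frame 34437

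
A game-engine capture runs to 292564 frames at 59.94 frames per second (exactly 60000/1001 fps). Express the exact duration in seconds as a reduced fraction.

73214141/15000 seconds

Running time = 292564 ÷ (60000/1001) = 292564 × 1001/60000 = 73214141/15000 s.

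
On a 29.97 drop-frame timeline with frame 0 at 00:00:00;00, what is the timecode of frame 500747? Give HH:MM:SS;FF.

Ten DF minutes hold 17982 frames, so frame 500747 lies in block 27 (frames 485514–503495) with 15233 frames into that block.
The block's first minute is 1800 frames and the rest 1798 each; 15233 frames reaches minute 8, so 27 × 18 + 8 × 2 = 502 labels have been skipped so far.
Adding those back, label number 500747 + 502 = 501249 at 30 labels/s is 16708 s + 9 f = 4 h 38 min 28 s frame 9, i.e. 04:38:28;09.

04:38:28;09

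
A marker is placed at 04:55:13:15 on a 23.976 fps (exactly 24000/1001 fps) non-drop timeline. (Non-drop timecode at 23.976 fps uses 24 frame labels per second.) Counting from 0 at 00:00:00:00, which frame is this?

425127

Total seconds to the label: (4 × 3600 + 55 × 60 + 13) = 17713.
Frame index = 17713 × 24 + 15 = 425127.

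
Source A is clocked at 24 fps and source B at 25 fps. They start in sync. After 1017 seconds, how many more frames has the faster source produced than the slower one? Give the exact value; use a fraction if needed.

A emits 24 × 1017 = 24408 frames; B emits 25 × 1017 = 25425.
Difference = 1017 frames; B is ahead of A.

1017 frames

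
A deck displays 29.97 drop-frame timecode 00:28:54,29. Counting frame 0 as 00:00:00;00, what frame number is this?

As if non-drop at 30 labels/s: (0 × 3600 + 28 × 60 + 54) × 30 + 29 = 52049.
Minute boundaries passed: 28; those not divisible by 10: 28 − 2 = 26; dropped labels = 2 × 26 = 52.
Actual frame index = 52049 − 52 = 51997.

51997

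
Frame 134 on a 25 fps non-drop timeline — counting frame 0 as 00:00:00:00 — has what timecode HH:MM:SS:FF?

00:00:05:09

134 ÷ 25 = 5 full seconds, remainder 9 frames.
5 s = 0 h 0 min 5 s.
Timecode: 00:00:05:09.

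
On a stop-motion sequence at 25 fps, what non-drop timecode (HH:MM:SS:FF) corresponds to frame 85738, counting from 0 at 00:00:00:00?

00:57:09:13

85738 ÷ 25 = 3429 full seconds, remainder 13 frames.
3429 s = 0 h 57 min 9 s.
Timecode: 00:57:09:13.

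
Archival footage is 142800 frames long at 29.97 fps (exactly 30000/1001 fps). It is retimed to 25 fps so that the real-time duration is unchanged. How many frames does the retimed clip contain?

Target frames = source frames × (target rate / source rate) = 142800 × (25)/(30000/1001) = 142800 × 1001/1200 = 119119.

119119 frames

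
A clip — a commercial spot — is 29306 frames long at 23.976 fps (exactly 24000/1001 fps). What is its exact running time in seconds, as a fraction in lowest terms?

Running time = 29306 ÷ (24000/1001) = 29306 × 1001/24000 = 14667653/12000 s.

14667653/12000 seconds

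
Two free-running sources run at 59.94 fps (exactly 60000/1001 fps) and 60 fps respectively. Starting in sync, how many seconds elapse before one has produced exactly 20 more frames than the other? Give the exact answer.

1001/3 seconds

The gap grows by |60 − 60000/1001| = 60/1001 frames per second.
Time for a 20-frame gap: 20 ÷ (60/1001) = 1001/3 s.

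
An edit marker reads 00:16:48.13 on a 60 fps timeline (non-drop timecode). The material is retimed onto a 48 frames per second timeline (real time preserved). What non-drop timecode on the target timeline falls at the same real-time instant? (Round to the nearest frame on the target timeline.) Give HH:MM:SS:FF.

Source frame index: (0×3600 + 16×60 + 48) × 60 + 13 = 60493.
Real time: 60493 / (60) = 60493/60 s.
Target frame: (60493/60) × (48) = 241972/5 ≈ 48394.400 → 48394.
At 48 labels/s: frame 48394 → 00:16:48:10.

00:16:48:10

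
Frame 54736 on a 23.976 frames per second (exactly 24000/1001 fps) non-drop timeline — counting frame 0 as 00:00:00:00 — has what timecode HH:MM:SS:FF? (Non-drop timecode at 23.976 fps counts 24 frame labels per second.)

54736 ÷ 24 = 2280 full seconds, remainder 16 frames.
2280 s = 0 h 38 min 0 s.
Timecode: 00:38:00:16.

00:38:00:16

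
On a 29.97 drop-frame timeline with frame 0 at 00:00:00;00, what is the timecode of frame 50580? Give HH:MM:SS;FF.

Ten DF minutes hold 17982 frames, so frame 50580 lies in block 2 (frames 35964–53945) with 14616 frames into that block.
The block's first minute is 1800 frames and the rest 1798 each; 14616 frames reaches minute 8, so 2 × 18 + 8 × 2 = 52 labels have been skipped so far.
Adding those back, label number 50580 + 52 = 50632 at 30 labels/s is 1687 s + 22 f = 0 h 28 min 7 s frame 22, i.e. 00:28:07;22.

00:28:07;22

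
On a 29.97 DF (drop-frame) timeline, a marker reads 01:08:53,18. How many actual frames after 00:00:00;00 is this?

123884

Complete 10-minute blocks: 6, each 17982 frames → 107892.
Remaining 8 whole minutes in the current block: 1800 + 7 × 1798 = 14386 frames.
Within the current minute: 53 × 30 + 18 − 2 = 1606 (labels ;00/;01 skipped at this minute). Total = 107892 + 14386 + 1606 = 123884.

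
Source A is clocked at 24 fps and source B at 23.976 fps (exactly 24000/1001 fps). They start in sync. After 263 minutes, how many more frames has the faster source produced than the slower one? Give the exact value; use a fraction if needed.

263 min = 15780 s.
A emits 24 × 15780 = 378720 frames; B emits 24000/1001 × 15780 = 378720000/1001.
Difference = 378720/1001 frames (≈ 378.3417); B is behind A.

378720/1001 frames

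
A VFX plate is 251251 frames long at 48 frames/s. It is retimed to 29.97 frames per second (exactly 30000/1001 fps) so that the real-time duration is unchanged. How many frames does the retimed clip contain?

Target frames = source frames × (target rate / source rate) = 251251 × (30000/1001)/(48) = 251251 × 625/1001 = 156875.

156875 frames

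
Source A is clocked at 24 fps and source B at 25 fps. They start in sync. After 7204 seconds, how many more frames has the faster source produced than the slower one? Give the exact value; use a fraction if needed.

7204 frames

A emits 24 × 7204 = 172896 frames; B emits 25 × 7204 = 180100.
Difference = 7204 frames; B is ahead of A.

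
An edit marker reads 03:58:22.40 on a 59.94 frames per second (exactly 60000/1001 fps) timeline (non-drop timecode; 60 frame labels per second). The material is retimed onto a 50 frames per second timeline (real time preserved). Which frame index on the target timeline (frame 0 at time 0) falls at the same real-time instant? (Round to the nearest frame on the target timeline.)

Source frame index: (3×3600 + 58×60 + 22) × 60 + 40 = 858160.
Real time: 858160 / (60000/1001) = 10737727/750 s.
Target frame: (10737727/750) × (50) = 10737727/15 ≈ 715848.467 → 715848.

frame 715848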